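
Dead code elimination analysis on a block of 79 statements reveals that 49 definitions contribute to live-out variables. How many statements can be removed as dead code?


Dead code = total statements - live definitions
= 79 - 49 = 30

30


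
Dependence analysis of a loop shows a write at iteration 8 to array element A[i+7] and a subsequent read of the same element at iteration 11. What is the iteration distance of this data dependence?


Distance = read iteration - write iteration
= 11 - 8 = 3

3


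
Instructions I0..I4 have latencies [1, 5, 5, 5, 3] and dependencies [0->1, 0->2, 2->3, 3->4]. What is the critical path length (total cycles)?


Compute longest path through dependency graph: dist(Ik) = max over predecessors of dist + latency(Ik).
dist(I0) = latency 1 = 1
dist(I1) = dist(I0) + 5 = 1 + 5 = 6
dist(I2) = dist(I0) + 5 = 1 + 5 = 6
dist(I3) = dist(I2) + 5 = 6 + 5 = 11
dist(I4) = dist(I3) + 3 = 11 + 3 = 14
Critical path = max dist = 14

14


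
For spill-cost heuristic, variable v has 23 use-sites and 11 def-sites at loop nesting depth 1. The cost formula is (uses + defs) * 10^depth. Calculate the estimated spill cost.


uses + defs = 23 + 11 = 34
10^1 = 10
Spill cost = 34 * 10 = 340

340


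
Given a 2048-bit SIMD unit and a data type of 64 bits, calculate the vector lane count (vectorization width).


Width = SIMD bits / data type bits
= 2048 / 64 = 32

32


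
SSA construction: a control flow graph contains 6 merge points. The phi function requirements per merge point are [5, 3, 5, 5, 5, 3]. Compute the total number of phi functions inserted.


Total phi functions = sum of phi functions at each join node
= 5 + 3 + 5 + 5 + 5 + 3 = 26

26


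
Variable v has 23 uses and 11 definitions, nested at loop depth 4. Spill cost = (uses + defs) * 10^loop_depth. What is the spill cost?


uses + defs = 23 + 11 = 34
10^4 = 10000
Spill cost = 34 * 10000 = 340000

340000


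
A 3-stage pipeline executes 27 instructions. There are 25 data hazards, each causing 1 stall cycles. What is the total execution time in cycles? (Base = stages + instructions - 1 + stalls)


Base cycles = 3 + 27 - 1 = 29
Total stalls = 25 * 1 = 25
Total = 29 + 25 = 54

54


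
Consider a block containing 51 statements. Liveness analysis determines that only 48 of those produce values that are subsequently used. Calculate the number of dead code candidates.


Dead code = total statements - live definitions
= 51 - 48 = 3

3


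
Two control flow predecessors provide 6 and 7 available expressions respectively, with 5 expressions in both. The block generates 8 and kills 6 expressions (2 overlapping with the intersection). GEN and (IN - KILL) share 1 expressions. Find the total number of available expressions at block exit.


IN = intersection of predecessors = 5
IN - KILL = 5 - 2 = 3
|OUT| = |GEN| + |IN - KILL| - |GEN ∩ (IN - KILL)| = 8 + 3 - 1 = 10

10


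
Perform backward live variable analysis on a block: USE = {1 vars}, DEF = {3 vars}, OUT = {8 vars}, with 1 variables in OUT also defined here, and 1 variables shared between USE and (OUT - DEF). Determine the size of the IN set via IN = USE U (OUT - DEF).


OUT - DEF: 8 - 1 = 7
|IN| = |USE| + |OUT - DEF| - |USE ∩ (OUT - DEF)| = 1 + 7 - 1 = 7

7


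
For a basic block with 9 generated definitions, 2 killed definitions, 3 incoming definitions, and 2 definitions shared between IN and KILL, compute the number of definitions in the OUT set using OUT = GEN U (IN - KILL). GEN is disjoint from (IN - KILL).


IN - KILL: 3 - 2 = 1 surviving definitions
OUT = GEN + surviving = 9 + 1 = 10

10


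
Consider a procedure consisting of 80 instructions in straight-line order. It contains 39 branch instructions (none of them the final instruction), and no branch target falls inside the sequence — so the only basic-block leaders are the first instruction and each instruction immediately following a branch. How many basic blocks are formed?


With no in-sequence branch targets, the leaders are the first instruction plus the instruction after each branch.
Number of basic blocks = branches + 1
= 39 + 1 = 40

40


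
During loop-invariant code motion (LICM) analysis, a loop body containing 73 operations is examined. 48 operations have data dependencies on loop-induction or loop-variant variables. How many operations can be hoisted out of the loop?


Invariant candidates = total - loop-dependent
= 73 - 48 = 25

25


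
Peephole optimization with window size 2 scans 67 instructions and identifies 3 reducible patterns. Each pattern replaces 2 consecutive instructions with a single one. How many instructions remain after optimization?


Each match removes 1 instructions.
Total removed = 3 * 1 = 3
Remaining = 67 - 3 = 64

64


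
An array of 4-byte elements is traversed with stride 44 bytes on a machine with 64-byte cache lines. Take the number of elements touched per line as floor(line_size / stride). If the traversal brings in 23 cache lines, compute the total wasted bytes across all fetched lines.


Elements per line = floor(64 / 44) = 1
Bytes used per line = 1 * 4 = 4
Wasted per line = 64 - 4 = 60
Total wasted = 60 * 23 = 1380

1380


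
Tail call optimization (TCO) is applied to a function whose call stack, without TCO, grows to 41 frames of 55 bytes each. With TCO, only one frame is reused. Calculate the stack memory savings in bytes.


Without TCO: 41 * 55 = 2255 bytes
With TCO: reuse 1 frame = 55 bytes
Savings = 2255 - 55 = 2200

2200


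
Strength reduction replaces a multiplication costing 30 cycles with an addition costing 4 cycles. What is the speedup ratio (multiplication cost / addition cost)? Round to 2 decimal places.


Ratio = mult_cost / add_cost = 30 / 4 = 7.5

7.5


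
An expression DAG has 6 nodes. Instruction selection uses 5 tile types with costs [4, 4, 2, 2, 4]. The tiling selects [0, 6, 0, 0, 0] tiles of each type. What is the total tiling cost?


Total cost = sum(count_i * cost_i)
= 0*4 + 6*4 + 0*2 + 0*2 + 0*4
= 24

24


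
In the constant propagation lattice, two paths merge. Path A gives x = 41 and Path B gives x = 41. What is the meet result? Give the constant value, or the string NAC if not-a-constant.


Meet operation: if both paths give the same constant, result is that constant; if they differ, result is NAC (not-a-constant).
Path A: 41, Path B: 41 -> equal
Result: constant -> 41

41


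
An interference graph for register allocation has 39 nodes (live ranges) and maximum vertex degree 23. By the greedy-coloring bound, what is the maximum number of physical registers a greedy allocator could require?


Greedy coloring never needs more than (max_degree + 1) colors: when coloring a vertex, at most max_degree neighbors are already colored.
Upper bound = 23 + 1 = 24

24


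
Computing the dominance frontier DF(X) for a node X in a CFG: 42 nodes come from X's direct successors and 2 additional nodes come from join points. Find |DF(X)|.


DF(X) = direct successor contributions + join point contributions
= 42 + 2 = 44

44


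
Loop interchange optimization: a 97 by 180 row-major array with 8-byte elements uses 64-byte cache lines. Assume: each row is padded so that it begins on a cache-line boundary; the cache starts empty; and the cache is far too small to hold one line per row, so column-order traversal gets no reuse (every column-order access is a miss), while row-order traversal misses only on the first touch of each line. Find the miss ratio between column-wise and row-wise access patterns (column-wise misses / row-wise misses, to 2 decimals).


Each row occupies 180 * 8 = 1440 bytes and starts on a line boundary, so it spans ceil(1440 / 64) = 23 cache lines.
Row-major traversal misses (one per line touched): 97 * ceil(180 * 8 / 64) = 2231
Column-major traversal misses (no reuse, every access misses): 97 * 180 = 17460
Ratio = 17460 / 2231 = 7.83

7.83


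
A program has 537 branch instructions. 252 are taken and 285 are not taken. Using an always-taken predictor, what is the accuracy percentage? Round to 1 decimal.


Predictor: always-taken
Correct predictions = 252
Accuracy = 252 / 537 * 100 = 46.9%

46.9


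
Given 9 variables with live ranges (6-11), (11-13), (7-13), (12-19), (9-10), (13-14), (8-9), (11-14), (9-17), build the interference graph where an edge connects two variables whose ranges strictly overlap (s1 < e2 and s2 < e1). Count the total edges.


Check all pairs for overlapping intervals.
Two intervals (s1,e1) and (s2,e2) overlap if s1 < e2 and s2 < e1.
v0 (6-11) vs v1..v8: overlaps v2, v4, v6, v8 -> 4
v1 (11-13) vs v2..v8: overlaps v2, v3, v7, v8 -> 4
v2 (7-13) vs v3..v8: overlaps v3, v4, v6, v7, v8 -> 5
v3 (12-19) vs v4..v8: overlaps v5, v7, v8 -> 3
v4 (9-10) vs v5..v8: overlaps v8 -> 1
v5 (13-14) vs v6..v8: overlaps v7, v8 -> 2
v6 (8-9) vs v7..v8: overlaps none -> 0
v7 (11-14) vs v8: overlaps v8 -> 1
Total overlapping pairs = 4 + 4 + 5 + 3 + 1 + 2 + 0 + 1 = 20

20


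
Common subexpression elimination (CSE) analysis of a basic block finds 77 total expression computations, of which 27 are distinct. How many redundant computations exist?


CSE count = total expressions - unique expressions
= 77 - 27 = 50

50


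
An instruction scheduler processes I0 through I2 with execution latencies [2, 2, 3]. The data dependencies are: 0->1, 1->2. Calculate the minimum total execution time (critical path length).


Compute longest path through dependency graph: dist(Ik) = max over predecessors of dist + latency(Ik).
dist(I0) = latency 2 = 2
dist(I1) = dist(I0) + 2 = 2 + 2 = 4
dist(I2) = dist(I1) + 3 = 4 + 3 = 7
Critical path = max dist = 7

7


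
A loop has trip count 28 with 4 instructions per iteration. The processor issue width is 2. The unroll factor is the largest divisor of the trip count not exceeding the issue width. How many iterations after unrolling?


Largest divisor of 28 <= 2 is 2
New iterations = 28 / 2 = 14

14


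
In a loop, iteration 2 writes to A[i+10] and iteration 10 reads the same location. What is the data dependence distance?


Distance = read iteration - write iteration
= 10 - 2 = 8

8


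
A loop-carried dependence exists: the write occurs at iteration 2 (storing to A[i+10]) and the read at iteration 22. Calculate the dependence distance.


Distance = read iteration - write iteration
= 22 - 2 = 20

20


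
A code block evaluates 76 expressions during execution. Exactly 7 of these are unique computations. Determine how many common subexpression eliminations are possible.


CSE count = total expressions - unique expressions
= 76 - 7 = 69

69


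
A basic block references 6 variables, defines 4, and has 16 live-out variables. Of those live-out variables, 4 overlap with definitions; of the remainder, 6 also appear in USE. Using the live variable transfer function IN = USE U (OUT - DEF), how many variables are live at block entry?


OUT - DEF: 16 - 4 = 12
|IN| = |USE| + |OUT - DEF| - |USE ∩ (OUT - DEF)| = 6 + 12 - 6 = 12

12


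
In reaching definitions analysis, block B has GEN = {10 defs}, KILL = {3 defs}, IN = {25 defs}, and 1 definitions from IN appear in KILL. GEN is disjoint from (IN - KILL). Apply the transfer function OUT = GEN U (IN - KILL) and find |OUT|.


IN - KILL: 25 - 1 = 24 surviving definitions
OUT = GEN + surviving = 10 + 24 = 34

34


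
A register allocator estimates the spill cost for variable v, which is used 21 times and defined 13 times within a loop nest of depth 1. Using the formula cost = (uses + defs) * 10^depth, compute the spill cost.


uses + defs = 21 + 13 = 34
10^1 = 10
Spill cost = 34 * 10 = 340

340


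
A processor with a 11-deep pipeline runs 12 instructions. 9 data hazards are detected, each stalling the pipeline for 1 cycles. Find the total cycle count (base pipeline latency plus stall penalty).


Base cycles = 11 + 12 - 1 = 22
Total stalls = 9 * 1 = 9
Total = 22 + 9 = 31

31


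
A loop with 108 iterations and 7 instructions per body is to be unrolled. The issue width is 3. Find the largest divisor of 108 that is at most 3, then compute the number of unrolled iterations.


Largest divisor of 108 <= 3 is 3
New iterations = 108 / 3 = 36

36


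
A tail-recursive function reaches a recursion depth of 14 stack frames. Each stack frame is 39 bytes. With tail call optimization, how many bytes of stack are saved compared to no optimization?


Without TCO: 14 * 39 = 546 bytes
With TCO: reuse 1 frame = 39 bytes
Savings = 546 - 39 = 507

507


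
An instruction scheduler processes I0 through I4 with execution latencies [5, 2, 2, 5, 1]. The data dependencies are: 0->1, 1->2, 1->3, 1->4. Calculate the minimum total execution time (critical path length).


Compute longest path through dependency graph: dist(Ik) = max over predecessors of dist + latency(Ik).
dist(I0) = latency 5 = 5
dist(I1) = dist(I0) + 2 = 5 + 2 = 7
dist(I2) = dist(I1) + 2 = 7 + 2 = 9
dist(I3) = dist(I1) + 5 = 7 + 5 = 12
dist(I4) = dist(I1) + 1 = 7 + 1 = 8
Critical path = max dist = 12

12


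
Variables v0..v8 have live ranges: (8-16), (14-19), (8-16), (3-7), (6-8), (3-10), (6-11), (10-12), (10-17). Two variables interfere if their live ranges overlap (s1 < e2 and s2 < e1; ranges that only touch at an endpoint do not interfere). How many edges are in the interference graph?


Check all pairs for overlapping intervals.
Two intervals (s1,e1) and (s2,e2) overlap if s1 < e2 and s2 < e1.
v0 (8-16) vs v1..v8: overlaps v1, v2, v5, v6, v7, v8 -> 6
v1 (14-19) vs v2..v8: overlaps v2, v8 -> 2
v2 (8-16) vs v3..v8: overlaps v5, v6, v7, v8 -> 4
v3 (3-7) vs v4..v8: overlaps v4, v5, v6 -> 3
v4 (6-8) vs v5..v8: overlaps v5, v6 -> 2
v5 (3-10) vs v6..v8: overlaps v6 -> 1
v6 (6-11) vs v7..v8: overlaps v7, v8 -> 2
v7 (10-12) vs v8: overlaps v8 -> 1
Total overlapping pairs = 6 + 2 + 4 + 3 + 2 + 1 + 2 + 1 = 21

21


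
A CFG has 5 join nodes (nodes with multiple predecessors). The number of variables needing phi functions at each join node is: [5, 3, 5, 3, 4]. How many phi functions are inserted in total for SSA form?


Total phi functions = sum of phi functions at each join node
= 5 + 3 + 5 + 3 + 4 = 20

20


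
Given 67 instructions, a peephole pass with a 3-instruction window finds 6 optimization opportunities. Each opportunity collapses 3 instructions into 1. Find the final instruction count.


Each match removes 2 instructions.
Total removed = 6 * 2 = 12
Remaining = 67 - 12 = 55

55


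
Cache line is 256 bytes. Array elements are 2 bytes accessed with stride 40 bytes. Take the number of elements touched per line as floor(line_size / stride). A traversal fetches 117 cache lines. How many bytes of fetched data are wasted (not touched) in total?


Elements per line = floor(256 / 40) = 6
Bytes used per line = 6 * 2 = 12
Wasted per line = 256 - 12 = 244
Total wasted = 244 * 117 = 28548

28548


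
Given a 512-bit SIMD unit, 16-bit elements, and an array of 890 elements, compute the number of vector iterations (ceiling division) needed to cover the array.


Width = 512 / 16 = 32 elements per vector op
Iterations = ceil(890 / 32) = 28

28


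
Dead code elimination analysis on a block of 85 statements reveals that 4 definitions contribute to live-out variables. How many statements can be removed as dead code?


Dead code = total statements - live definitions
= 85 - 4 = 81

81


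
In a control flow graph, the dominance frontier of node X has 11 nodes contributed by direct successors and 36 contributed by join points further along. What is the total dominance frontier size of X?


DF(X) = direct successor contributions + join point contributions
= 11 + 36 = 47

47


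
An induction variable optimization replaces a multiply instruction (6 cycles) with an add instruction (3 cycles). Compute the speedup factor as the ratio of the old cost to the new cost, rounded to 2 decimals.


Ratio = mult_cost / add_cost = 6 / 3 = 2.0

2.0


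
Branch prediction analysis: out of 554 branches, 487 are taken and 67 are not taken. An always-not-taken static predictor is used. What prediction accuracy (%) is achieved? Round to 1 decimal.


Predictor: always-not-taken
Correct predictions = 67
Accuracy = 67 / 554 * 100 = 12.1%

12.1


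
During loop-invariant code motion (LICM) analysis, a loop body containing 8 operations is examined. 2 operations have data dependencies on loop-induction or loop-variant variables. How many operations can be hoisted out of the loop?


Invariant candidates = total - loop-dependent
= 8 - 2 = 6

6


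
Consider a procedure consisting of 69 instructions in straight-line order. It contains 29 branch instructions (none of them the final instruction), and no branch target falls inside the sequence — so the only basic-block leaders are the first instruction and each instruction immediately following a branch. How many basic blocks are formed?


With no in-sequence branch targets, the leaders are the first instruction plus the instruction after each branch.
Number of basic blocks = branches + 1
= 29 + 1 = 30

30


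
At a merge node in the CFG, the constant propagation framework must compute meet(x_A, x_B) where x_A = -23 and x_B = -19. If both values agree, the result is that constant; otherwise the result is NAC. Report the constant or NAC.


Meet operation: if both paths give the same constant, result is that constant; if they differ, result is NAC (not-a-constant).
Path A: -23, Path B: -19 -> differ
Result: not-a-constant -> NAC

NAC


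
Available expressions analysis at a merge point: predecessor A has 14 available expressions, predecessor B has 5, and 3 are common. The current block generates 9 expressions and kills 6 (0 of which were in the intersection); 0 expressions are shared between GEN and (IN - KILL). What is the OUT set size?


IN = intersection of predecessors = 3
IN - KILL = 3 - 0 = 3
|OUT| = |GEN| + |IN - KILL| - |GEN ∩ (IN - KILL)| = 9 + 3 - 0 = 12

12


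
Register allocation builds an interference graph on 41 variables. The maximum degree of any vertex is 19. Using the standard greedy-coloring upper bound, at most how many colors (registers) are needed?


Greedy coloring never needs more than (max_degree + 1) colors: when coloring a vertex, at most max_degree neighbors are already colored.
Upper bound = 19 + 1 = 20

20


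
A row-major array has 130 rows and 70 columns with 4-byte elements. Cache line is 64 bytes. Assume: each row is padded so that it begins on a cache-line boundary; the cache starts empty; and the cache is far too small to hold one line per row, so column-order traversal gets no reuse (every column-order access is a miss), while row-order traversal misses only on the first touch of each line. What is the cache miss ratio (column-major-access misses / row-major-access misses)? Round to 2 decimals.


Each row occupies 70 * 4 = 280 bytes and starts on a line boundary, so it spans ceil(280 / 64) = 5 cache lines.
Row-major traversal misses (one per line touched): 130 * ceil(70 * 4 / 64) = 650
Column-major traversal misses (no reuse, every access misses): 130 * 70 = 9100
Ratio = 9100 / 650 = 14.0

14.0


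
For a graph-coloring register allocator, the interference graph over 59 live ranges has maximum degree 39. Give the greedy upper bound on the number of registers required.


Greedy coloring never needs more than (max_degree + 1) colors: when coloring a vertex, at most max_degree neighbors are already colored.
Upper bound = 39 + 1 = 40

40


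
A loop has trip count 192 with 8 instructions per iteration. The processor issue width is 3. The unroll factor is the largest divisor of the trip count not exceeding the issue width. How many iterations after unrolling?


Largest divisor of 192 <= 3 is 3
New iterations = 192 / 3 = 64

64


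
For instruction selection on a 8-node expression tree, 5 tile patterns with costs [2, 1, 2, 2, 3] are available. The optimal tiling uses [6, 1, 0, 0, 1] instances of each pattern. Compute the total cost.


Total cost = sum(count_i * cost_i)
= 6*2 + 1*1 + 0*2 + 0*2 + 1*3
= 16

16


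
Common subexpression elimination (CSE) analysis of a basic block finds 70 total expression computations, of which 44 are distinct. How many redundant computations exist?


CSE count = total expressions - unique expressions
= 70 - 44 = 26

26


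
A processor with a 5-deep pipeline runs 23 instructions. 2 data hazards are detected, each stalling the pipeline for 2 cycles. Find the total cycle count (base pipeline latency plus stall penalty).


Base cycles = 5 + 23 - 1 = 27
Total stalls = 2 * 2 = 4
Total = 27 + 4 = 31

31


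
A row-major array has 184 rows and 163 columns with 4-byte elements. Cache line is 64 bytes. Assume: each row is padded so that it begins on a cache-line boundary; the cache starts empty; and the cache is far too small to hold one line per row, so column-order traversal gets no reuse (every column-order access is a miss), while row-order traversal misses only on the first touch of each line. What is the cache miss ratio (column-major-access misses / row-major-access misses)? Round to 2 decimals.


Each row occupies 163 * 4 = 652 bytes and starts on a line boundary, so it spans ceil(652 / 64) = 11 cache lines.
Row-major traversal misses (one per line touched): 184 * ceil(163 * 4 / 64) = 2024
Column-major traversal misses (no reuse, every access misses): 184 * 163 = 29992
Ratio = 29992 / 2024 = 14.82

14.82


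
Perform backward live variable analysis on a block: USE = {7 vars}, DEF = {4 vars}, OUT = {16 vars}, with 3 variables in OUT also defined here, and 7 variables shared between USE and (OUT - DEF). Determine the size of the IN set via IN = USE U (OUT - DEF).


OUT - DEF: 16 - 3 = 13
|IN| = |USE| + |OUT - DEF| - |USE ∩ (OUT - DEF)| = 7 + 13 - 7 = 13

13


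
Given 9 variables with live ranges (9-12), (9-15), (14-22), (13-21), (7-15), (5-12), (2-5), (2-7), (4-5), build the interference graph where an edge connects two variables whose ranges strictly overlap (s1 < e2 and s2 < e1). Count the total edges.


Check all pairs for overlapping intervals.
Two intervals (s1,e1) and (s2,e2) overlap if s1 < e2 and s2 < e1.
v0 (9-12) vs v1..v8: overlaps v1, v4, v5 -> 3
v1 (9-15) vs v2..v8: overlaps v2, v3, v4, v5 -> 4
v2 (14-22) vs v3..v8: overlaps v3, v4 -> 2
v3 (13-21) vs v4..v8: overlaps v4 -> 1
v4 (7-15) vs v5..v8: overlaps v5 -> 1
v5 (5-12) vs v6..v8: overlaps v7 -> 1
v6 (2-5) vs v7..v8: overlaps v7, v8 -> 2
v7 (2-7) vs v8: overlaps v8 -> 1
Total overlapping pairs = 3 + 4 + 2 + 1 + 1 + 1 + 2 + 1 = 15

15


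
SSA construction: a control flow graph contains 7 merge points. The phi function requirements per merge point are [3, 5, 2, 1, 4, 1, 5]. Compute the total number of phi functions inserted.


Total phi functions = sum of phi functions at each join node
= 3 + 5 + 2 + 1 + 4 + 1 + 5 = 21

21


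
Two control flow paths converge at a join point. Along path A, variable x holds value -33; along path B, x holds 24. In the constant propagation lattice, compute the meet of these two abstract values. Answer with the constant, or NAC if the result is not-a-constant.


Meet operation: if both paths give the same constant, result is that constant; if they differ, result is NAC (not-a-constant).
Path A: -33, Path B: 24 -> differ
Result: not-a-constant -> NAC

NAC


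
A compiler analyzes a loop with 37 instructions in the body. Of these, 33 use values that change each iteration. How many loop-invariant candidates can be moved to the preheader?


Invariant candidates = total - loop-dependent
= 37 - 33 = 4

4


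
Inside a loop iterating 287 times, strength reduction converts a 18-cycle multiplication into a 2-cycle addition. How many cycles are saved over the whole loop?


Per-iteration saving = 18 - 2 = 16
Total saved = 287 * 16 = 4592

4592


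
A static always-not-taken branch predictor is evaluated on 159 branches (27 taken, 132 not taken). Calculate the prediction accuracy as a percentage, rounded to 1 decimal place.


Predictor: always-not-taken
Correct predictions = 132
Accuracy = 132 / 159 * 100 = 83.0%

83.0


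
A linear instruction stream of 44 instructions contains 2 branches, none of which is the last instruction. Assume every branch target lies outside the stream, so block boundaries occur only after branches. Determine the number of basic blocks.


With no in-sequence branch targets, the leaders are the first instruction plus the instruction after each branch.
Number of basic blocks = branches + 1
= 2 + 1 = 3

3


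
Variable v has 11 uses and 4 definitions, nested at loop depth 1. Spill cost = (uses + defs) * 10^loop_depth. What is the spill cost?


uses + defs = 11 + 4 = 15
10^1 = 10
Spill cost = 15 * 10 = 150

150


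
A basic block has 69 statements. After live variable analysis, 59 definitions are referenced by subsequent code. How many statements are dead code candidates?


Dead code = total statements - live definitions
= 69 - 59 = 10

10


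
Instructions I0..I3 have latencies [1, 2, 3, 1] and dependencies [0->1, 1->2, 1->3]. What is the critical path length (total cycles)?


Compute longest path through dependency graph: dist(Ik) = max over predecessors of dist + latency(Ik).
dist(I0) = latency 1 = 1
dist(I1) = dist(I0) + 2 = 1 + 2 = 3
dist(I2) = dist(I1) + 3 = 3 + 3 = 6
dist(I3) = dist(I1) + 1 = 3 + 1 = 4
Critical path = max dist = 6

6


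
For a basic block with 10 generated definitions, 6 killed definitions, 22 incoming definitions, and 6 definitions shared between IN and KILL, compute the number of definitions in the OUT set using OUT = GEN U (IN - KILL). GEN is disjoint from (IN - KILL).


IN - KILL: 22 - 6 = 16 surviving definitions
OUT = GEN + surviving = 10 + 16 = 26

26


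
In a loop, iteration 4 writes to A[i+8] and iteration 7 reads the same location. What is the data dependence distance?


Distance = read iteration - write iteration
= 7 - 4 = 3

3


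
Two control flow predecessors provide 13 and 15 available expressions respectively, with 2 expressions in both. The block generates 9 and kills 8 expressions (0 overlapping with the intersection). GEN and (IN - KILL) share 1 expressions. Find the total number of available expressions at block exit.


IN = intersection of predecessors = 2
IN - KILL = 2 - 0 = 2
|OUT| = |GEN| + |IN - KILL| - |GEN ∩ (IN - KILL)| = 9 + 2 - 1 = 10

10


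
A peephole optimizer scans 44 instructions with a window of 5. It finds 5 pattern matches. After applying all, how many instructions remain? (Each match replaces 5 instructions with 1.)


Each match removes 4 instructions.
Total removed = 5 * 4 = 20
Remaining = 44 - 20 = 24

24


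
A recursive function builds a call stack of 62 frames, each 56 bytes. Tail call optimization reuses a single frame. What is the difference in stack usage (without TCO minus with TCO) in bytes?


Without TCO: 62 * 56 = 3472 bytes
With TCO: reuse 1 frame = 56 bytes
Savings = 3472 - 56 = 3416

3416


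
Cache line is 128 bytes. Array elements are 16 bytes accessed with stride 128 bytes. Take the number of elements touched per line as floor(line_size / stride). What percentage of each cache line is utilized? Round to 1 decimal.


Elements per cache line = floor(128 / 128) = 1
Bytes used = 1 * 16 = 16
Utilization = 16 / 128 * 100 = 12.5%

12.5


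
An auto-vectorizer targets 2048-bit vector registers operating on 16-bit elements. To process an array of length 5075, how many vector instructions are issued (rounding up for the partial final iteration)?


Width = 2048 / 16 = 128 elements per vector op
Iterations = ceil(5075 / 128) = 40

40


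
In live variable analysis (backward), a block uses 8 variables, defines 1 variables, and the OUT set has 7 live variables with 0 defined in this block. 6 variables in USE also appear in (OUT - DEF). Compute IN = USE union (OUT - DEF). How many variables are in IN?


OUT - DEF: 7 - 0 = 7
|IN| = |USE| + |OUT - DEF| - |USE ∩ (OUT - DEF)| = 8 + 7 - 6 = 9

9


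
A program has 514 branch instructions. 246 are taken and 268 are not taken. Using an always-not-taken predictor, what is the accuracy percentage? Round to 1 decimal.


Predictor: always-not-taken
Correct predictions = 268
Accuracy = 268 / 514 * 100 = 52.1%

52.1


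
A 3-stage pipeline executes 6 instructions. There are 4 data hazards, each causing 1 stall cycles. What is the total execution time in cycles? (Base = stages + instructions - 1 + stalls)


Base cycles = 3 + 6 - 1 = 8
Total stalls = 4 * 1 = 4
Total = 8 + 4 = 12

12


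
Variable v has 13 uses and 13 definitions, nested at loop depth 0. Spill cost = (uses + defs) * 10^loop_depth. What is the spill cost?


uses + defs = 13 + 13 = 26
10^0 = 1
Spill cost = 26 * 1 = 26

26


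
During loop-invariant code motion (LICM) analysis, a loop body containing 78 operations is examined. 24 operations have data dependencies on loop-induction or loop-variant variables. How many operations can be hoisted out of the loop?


Invariant candidates = total - loop-dependent
= 78 - 24 = 54

54


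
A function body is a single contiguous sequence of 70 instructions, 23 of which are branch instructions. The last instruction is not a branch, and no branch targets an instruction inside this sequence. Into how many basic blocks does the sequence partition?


With no in-sequence branch targets, the leaders are the first instruction plus the instruction after each branch.
Number of basic blocks = branches + 1
= 23 + 1 = 24

24


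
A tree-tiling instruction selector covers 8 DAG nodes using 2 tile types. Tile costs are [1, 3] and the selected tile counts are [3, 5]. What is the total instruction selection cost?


Total cost = sum(count_i * cost_i)
= 3*1 + 5*3
= 18

18


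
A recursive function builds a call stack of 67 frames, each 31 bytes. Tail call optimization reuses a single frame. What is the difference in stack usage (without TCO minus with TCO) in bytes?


Without TCO: 67 * 31 = 2077 bytes
With TCO: reuse 1 frame = 31 bytes
Savings = 2077 - 31 = 2046

2046


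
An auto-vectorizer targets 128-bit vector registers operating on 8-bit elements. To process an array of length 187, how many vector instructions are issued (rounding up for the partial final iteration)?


Width = 128 / 8 = 16 elements per vector op
Iterations = ceil(187 / 16) = 12

12


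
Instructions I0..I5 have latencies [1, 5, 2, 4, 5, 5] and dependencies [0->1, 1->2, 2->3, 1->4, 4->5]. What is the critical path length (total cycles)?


Compute longest path through dependency graph: dist(Ik) = max over predecessors of dist + latency(Ik).
dist(I0) = latency 1 = 1
dist(I1) = dist(I0) + 5 = 1 + 5 = 6
dist(I2) = dist(I1) + 2 = 6 + 2 = 8
dist(I3) = dist(I2) + 4 = 8 + 4 = 12
dist(I4) = dist(I1) + 5 = 6 + 5 = 11
dist(I5) = dist(I4) + 5 = 11 + 5 = 16
Critical path = max dist = 16

16


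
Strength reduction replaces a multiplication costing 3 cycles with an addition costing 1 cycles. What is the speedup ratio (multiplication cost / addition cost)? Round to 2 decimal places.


Ratio = mult_cost / add_cost = 3 / 1 = 3.0

3.0


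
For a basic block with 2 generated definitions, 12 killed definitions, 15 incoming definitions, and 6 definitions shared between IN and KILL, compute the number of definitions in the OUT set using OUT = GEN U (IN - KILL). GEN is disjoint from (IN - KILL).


IN - KILL: 15 - 6 = 9 surviving definitions
OUT = GEN + surviving = 2 + 9 = 11

11


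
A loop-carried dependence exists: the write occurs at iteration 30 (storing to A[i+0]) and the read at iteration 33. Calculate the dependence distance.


Distance = read iteration - write iteration
= 33 - 30 = 3

3


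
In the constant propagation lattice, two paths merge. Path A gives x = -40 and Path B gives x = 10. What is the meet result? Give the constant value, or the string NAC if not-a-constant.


Meet operation: if both paths give the same constant, result is that constant; if they differ, result is NAC (not-a-constant).
Path A: -40, Path B: 10 -> differ
Result: not-a-constant -> NAC

NAC


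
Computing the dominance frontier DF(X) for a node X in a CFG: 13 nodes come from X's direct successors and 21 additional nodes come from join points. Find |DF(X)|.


DF(X) = direct successor contributions + join point contributions
= 13 + 21 = 34

34


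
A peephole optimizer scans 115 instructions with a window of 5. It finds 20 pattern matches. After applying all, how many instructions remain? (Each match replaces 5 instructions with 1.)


Each match removes 4 instructions.
Total removed = 20 * 4 = 80
Remaining = 115 - 80 = 35

35


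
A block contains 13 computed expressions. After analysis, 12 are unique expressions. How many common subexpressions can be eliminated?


CSE count = total expressions - unique expressions
= 13 - 12 = 1

1


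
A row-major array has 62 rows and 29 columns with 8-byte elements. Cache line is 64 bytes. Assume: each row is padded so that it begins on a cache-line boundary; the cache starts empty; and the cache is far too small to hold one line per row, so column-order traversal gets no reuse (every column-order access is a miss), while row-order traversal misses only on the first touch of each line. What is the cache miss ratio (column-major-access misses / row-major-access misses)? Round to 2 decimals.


Each row occupies 29 * 8 = 232 bytes and starts on a line boundary, so it spans ceil(232 / 64) = 4 cache lines.
Row-major traversal misses (one per line touched): 62 * ceil(29 * 8 / 64) = 248
Column-major traversal misses (no reuse, every access misses): 62 * 29 = 1798
Ratio = 1798 / 248 = 7.25

7.25


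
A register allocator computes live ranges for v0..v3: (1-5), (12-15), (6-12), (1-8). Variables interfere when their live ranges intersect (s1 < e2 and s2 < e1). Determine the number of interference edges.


Check all pairs for overlapping intervals.
Two intervals (s1,e1) and (s2,e2) overlap if s1 < e2 and s2 < e1.
v0 (1-5) vs v1..v3: overlaps v3 -> 1
v1 (12-15) vs v2..v3: overlaps none -> 0
v2 (6-12) vs v3: overlaps v3 -> 1
Total overlapping pairs = 1 + 0 + 1 = 2

2


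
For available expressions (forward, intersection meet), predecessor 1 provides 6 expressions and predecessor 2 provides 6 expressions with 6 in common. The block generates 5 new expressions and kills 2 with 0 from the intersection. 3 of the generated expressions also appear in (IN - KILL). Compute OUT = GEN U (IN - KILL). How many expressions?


IN = intersection of predecessors = 6
IN - KILL = 6 - 0 = 6
|OUT| = |GEN| + |IN - KILL| - |GEN ∩ (IN - KILL)| = 5 + 6 - 3 = 8

8


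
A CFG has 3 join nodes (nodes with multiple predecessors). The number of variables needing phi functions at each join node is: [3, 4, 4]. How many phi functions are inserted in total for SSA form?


Total phi functions = sum of phi functions at each join node
= 3 + 4 + 4 = 11

11


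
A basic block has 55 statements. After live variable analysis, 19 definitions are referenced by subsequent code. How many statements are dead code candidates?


Dead code = total statements - live definitions
= 55 - 19 = 36

36


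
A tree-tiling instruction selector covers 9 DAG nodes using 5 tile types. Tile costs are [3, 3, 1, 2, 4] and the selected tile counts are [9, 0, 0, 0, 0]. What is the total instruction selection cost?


Total cost = sum(count_i * cost_i)
= 9*3 + 0*3 + 0*1 + 0*2 + 0*4
= 27

27


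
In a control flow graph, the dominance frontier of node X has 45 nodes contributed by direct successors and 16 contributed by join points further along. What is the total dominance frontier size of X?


DF(X) = direct successor contributions + join point contributions
= 45 + 16 = 61

61


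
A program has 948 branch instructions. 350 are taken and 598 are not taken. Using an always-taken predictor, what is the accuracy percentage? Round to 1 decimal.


Predictor: always-taken
Correct predictions = 350
Accuracy = 350 / 948 * 100 = 36.9%

36.9


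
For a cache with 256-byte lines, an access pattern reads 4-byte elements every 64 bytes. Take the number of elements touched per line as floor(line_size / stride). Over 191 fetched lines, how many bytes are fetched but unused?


Elements per line = floor(256 / 64) = 4
Bytes used per line = 4 * 4 = 16
Wasted per line = 256 - 16 = 240
Total wasted = 240 * 191 = 45840

45840


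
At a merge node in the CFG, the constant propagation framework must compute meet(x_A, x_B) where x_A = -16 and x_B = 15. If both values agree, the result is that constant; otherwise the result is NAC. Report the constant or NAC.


Meet operation: if both paths give the same constant, result is that constant; if they differ, result is NAC (not-a-constant).
Path A: -16, Path B: 15 -> differ
Result: not-a-constant -> NAC

NAC


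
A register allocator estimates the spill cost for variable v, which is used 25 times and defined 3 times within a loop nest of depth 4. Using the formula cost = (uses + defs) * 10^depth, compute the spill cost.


uses + defs = 25 + 3 = 28
10^4 = 10000
Spill cost = 28 * 10000 = 280000

280000


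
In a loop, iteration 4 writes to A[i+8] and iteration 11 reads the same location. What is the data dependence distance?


Distance = read iteration - write iteration
= 11 - 4 = 7

7


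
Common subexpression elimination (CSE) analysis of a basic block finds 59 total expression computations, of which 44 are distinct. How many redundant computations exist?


CSE count = total expressions - unique expressions
= 59 - 44 = 15

15


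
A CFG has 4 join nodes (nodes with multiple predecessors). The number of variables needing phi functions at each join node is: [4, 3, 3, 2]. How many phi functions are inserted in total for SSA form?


Total phi functions = sum of phi functions at each join node
= 4 + 3 + 3 + 2 = 12

12


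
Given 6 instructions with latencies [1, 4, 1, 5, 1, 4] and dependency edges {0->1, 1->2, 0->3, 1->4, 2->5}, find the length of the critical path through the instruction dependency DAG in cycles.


Compute longest path through dependency graph: dist(Ik) = max over predecessors of dist + latency(Ik).
dist(I0) = latency 1 = 1
dist(I1) = dist(I0) + 4 = 1 + 4 = 5
dist(I2) = dist(I1) + 1 = 5 + 1 = 6
dist(I3) = dist(I0) + 5 = 1 + 5 = 6
dist(I4) = dist(I1) + 1 = 5 + 1 = 6
dist(I5) = dist(I2) + 4 = 6 + 4 = 10
Critical path = max dist = 10

10


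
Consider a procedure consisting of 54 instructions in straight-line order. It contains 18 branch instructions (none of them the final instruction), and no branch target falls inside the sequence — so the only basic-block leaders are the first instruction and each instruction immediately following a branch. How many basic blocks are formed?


With no in-sequence branch targets, the leaders are the first instruction plus the instruction after each branch.
Number of basic blocks = branches + 1
= 18 + 1 = 19

19


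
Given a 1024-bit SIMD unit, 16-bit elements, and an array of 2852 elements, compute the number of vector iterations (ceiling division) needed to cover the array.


Width = 1024 / 16 = 64 elements per vector op
Iterations = ceil(2852 / 64) = 45

45


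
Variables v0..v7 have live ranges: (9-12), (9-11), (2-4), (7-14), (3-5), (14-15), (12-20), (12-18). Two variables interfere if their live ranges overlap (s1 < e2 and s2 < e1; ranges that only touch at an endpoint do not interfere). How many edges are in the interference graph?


Check all pairs for overlapping intervals.
Two intervals (s1,e1) and (s2,e2) overlap if s1 < e2 and s2 < e1.
v0 (9-12) vs v1..v7: overlaps v1, v3 -> 2
v1 (9-11) vs v2..v7: overlaps v3 -> 1
v2 (2-4) vs v3..v7: overlaps v4 -> 1
v3 (7-14) vs v4..v7: overlaps v6, v7 -> 2
v4 (3-5) vs v5..v7: overlaps none -> 0
v5 (14-15) vs v6..v7: overlaps v6, v7 -> 2
v6 (12-20) vs v7: overlaps v7 -> 1
Total overlapping pairs = 2 + 1 + 1 + 2 + 0 + 2 + 1 = 9

9


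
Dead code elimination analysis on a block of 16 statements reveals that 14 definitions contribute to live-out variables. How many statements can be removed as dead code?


Dead code = total statements - live definitions
= 16 - 14 = 2

2
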